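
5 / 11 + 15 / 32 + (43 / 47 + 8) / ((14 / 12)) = 8.56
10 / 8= 5/4 = 1.25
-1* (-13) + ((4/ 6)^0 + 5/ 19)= 271/19 = 14.26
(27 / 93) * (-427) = -3843/31 = -123.97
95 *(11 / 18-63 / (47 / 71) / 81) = -5035/94 = -53.56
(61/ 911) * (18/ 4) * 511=280539/1822 = 153.97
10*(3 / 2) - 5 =10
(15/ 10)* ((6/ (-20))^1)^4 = 243/20000 = 0.01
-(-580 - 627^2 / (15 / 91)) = 11927813/5 = 2385562.60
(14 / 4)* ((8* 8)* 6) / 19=1344/19 = 70.74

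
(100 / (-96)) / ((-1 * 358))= 25/8592 = 0.00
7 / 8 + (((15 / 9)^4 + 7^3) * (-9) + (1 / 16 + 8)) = -453241/144 = -3147.51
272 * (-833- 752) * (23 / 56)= -1239470/7 = -177067.14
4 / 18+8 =74/9 = 8.22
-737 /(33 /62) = -4154/3 = -1384.67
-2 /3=-0.67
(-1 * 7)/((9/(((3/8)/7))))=-1/24 = -0.04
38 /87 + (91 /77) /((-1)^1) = -713/957 = -0.75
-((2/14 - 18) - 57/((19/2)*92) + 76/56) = 381/23 = 16.57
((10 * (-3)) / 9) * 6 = -20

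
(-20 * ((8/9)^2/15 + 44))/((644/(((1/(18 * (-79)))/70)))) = 13381/973575855 = 0.00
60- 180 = -120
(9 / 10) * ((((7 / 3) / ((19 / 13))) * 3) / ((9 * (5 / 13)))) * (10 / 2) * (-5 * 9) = -10647/38 = -280.18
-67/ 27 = -2.48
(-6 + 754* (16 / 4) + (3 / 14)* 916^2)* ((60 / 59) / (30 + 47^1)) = 76779240/31801 = 2414.37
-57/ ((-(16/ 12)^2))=513/16 = 32.06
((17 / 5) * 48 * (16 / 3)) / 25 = 4352/125 = 34.82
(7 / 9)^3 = 343/729 = 0.47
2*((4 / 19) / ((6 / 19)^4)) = 6859/162 = 42.34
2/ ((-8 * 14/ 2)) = -1/28 = -0.04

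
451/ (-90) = -451/90 = -5.01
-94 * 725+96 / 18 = -204434/3 = -68144.67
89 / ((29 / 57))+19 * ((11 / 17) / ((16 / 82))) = 938429/3944 = 237.94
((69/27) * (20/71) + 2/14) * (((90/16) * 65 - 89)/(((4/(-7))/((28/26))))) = -59779769/132912 = -449.77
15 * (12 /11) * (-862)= -155160/11 = -14105.45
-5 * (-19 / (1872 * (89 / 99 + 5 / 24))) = 1045/22802 = 0.05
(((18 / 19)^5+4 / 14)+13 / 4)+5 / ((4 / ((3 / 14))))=633224895/138661544 = 4.57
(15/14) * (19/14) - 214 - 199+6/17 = -1370095/3332 = -411.19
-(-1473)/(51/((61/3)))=29951/51 = 587.27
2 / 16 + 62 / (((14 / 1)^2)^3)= 470627/3764768 = 0.13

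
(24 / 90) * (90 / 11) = 24/11 = 2.18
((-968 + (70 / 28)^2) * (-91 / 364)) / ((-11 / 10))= -19235/88 = -218.58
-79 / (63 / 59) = -73.98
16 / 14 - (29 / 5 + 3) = -268/35 = -7.66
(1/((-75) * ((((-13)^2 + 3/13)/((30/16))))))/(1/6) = -39/44000 = 0.00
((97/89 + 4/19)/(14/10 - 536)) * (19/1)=-3665/79299 = -0.05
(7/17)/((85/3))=21/1445 = 0.01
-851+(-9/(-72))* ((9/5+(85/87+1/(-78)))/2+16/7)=-850.54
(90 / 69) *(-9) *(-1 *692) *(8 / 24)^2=20760/23 = 902.61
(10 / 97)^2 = 0.01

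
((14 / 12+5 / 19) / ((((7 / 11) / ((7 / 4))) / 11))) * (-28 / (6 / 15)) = -3027.65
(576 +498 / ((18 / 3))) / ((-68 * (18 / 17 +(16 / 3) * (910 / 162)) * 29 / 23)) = -3683151/14863544 = -0.25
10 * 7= 70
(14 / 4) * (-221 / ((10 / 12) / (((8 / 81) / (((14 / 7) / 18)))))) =-12376/15 = -825.07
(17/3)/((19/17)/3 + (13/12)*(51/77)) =89012/17123 = 5.20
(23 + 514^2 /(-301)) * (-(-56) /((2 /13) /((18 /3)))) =-80269176/43 = -1866725.02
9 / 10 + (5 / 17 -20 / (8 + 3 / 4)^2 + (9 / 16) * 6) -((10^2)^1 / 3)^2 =-331908149/299880 = -1106.80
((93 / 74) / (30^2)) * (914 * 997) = 14124499/11100 = 1272.48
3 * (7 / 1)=21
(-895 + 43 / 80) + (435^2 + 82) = 188412.54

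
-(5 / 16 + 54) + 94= 635/16 = 39.69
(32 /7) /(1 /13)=416/7 = 59.43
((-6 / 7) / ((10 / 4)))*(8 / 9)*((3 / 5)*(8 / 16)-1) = 16/75 = 0.21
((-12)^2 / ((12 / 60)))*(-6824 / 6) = -818880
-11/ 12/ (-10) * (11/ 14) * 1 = 121/1680 = 0.07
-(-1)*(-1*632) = -632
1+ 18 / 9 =3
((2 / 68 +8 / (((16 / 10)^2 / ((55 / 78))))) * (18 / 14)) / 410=71061/10148320 = 0.01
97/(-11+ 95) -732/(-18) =1171/28 = 41.82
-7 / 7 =-1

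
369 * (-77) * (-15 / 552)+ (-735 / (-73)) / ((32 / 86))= 21468405/26864 = 799.15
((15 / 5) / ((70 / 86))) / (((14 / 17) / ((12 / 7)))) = 7.67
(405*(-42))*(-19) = 323190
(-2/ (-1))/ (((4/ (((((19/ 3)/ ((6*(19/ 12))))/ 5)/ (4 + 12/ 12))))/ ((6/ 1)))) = 2/25 = 0.08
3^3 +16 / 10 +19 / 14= 2097/70 = 29.96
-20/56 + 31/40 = 117/280 = 0.42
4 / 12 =1/3 = 0.33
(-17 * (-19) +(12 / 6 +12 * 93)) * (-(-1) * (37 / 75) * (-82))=-4371994/75 = -58293.25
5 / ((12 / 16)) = 6.67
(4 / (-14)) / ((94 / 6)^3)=-54/726761 = 0.00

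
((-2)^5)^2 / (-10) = -512/5 = -102.40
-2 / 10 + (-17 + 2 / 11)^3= -31659456/6655 = -4757.24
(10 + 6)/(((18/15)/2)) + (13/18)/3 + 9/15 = 7427/270 = 27.51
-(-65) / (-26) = -5/2 = -2.50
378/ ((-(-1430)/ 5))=189/143 = 1.32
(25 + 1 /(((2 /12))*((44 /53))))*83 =58847/22 = 2674.86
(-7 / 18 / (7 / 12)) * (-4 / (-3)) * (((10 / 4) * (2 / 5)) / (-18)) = 4/81 = 0.05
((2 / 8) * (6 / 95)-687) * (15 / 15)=-130527/190 = -686.98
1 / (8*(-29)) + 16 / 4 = 927/232 = 4.00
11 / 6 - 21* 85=-10699/6 = -1783.17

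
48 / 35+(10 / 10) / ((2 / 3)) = 201/70 = 2.87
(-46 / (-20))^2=529/100 = 5.29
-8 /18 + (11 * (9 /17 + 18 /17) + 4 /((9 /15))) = 3625/153 = 23.69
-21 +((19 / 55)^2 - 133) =-465489/3025 = -153.88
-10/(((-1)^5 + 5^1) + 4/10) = -25/11 = -2.27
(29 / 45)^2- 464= -463.58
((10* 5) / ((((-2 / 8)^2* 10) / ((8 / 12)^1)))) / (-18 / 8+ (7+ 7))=640/141 = 4.54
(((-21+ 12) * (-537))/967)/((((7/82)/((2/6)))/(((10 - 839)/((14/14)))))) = -109512558/6769 = -16178.54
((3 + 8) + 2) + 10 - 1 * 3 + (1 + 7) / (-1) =12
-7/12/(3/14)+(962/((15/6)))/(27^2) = -15997/7290 = -2.19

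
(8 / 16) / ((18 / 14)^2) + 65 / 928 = 28001/75168 = 0.37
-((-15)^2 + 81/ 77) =-17406/77 = -226.05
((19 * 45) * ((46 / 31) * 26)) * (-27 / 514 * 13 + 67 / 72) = 130180115/15934 = 8169.96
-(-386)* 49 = 18914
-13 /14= -0.93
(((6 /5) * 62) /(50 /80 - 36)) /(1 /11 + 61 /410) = -2684352/305923 = -8.77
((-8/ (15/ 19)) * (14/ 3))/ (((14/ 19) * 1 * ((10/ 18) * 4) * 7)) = -722/175 = -4.13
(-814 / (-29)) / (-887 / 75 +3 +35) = 61050/56927 = 1.07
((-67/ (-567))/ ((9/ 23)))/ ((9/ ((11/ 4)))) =16951/183708 = 0.09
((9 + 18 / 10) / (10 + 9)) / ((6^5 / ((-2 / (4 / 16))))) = -1/1710 = 0.00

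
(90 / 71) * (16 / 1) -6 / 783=375698/18531 = 20.27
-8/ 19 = -0.42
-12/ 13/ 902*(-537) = 3222/5863 = 0.55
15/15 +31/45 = 1.69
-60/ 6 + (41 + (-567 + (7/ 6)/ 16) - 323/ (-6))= -482.09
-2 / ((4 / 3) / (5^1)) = -15/2 = -7.50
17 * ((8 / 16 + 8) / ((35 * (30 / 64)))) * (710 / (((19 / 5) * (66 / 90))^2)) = 246228000/305767 = 805.28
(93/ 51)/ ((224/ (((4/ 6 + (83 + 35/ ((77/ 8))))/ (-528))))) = -89311/66350592 = 0.00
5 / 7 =0.71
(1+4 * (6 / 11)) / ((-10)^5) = -7/220000 = 0.00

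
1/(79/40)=40/79 = 0.51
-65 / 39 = -5/3 = -1.67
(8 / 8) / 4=1/4 = 0.25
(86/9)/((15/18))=172/15 = 11.47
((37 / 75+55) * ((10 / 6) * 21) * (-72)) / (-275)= 699216/1375 = 508.52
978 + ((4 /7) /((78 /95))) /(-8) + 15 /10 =1069519/1092 = 979.41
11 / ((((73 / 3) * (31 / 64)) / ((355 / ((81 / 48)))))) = 3998720/20367 = 196.33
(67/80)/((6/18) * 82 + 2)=201/7040 = 0.03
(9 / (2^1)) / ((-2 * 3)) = -3/4 = -0.75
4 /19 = 0.21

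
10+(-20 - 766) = -776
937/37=25.32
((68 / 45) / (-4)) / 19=-17/855 = -0.02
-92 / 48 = -23/12 = -1.92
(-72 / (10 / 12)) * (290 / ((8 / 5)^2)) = -19575/2 = -9787.50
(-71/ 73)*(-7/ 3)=2.27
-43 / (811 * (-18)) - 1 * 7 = -102143/14598 = -7.00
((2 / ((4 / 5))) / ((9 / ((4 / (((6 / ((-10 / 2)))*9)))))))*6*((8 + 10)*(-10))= 1000/9 = 111.11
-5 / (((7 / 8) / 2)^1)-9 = -143/7 = -20.43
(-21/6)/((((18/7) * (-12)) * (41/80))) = 245/1107 = 0.22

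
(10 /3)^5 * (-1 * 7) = -700000/243 = -2880.66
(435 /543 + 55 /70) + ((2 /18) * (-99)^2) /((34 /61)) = 42116950/21539 = 1955.38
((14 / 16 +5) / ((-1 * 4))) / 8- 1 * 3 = -815/256 = -3.18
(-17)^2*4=1156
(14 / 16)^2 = 49/64 = 0.77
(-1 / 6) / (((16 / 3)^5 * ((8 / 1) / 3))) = -243/16777216 = 0.00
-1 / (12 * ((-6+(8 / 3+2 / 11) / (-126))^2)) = -1440747/627101764 = 0.00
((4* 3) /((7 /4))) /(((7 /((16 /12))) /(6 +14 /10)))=2368/245 = 9.67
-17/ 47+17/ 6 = 697/282 = 2.47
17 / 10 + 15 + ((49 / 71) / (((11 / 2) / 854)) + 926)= 8199407/7810 = 1049.86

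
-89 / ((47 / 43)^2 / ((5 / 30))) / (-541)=164561/7170414 = 0.02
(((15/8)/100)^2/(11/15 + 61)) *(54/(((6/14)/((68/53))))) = 28917/31409920 = 0.00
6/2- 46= -43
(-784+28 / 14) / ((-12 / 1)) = 391/6 = 65.17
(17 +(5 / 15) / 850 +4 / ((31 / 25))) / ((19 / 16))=12791048/750975 = 17.03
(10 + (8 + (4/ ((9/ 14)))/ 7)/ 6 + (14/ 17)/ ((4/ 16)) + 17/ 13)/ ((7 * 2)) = 95969/83538 = 1.15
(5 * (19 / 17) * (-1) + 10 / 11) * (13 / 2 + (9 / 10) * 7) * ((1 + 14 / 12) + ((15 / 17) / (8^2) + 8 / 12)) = -1626275/9537 = -170.52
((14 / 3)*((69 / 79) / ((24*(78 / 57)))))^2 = 9357481/607523904 = 0.02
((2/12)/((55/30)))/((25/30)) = 0.11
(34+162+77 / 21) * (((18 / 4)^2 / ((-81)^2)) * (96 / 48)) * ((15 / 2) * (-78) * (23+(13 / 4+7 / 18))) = -37338665/1944 = -19207.13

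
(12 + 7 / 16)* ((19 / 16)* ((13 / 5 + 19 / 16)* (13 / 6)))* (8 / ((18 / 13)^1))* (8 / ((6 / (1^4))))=64537889/69120 = 933.71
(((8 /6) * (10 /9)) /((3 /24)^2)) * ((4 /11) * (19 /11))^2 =14786560/395307 = 37.41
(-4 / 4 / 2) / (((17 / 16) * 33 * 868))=-2/121737 = 0.00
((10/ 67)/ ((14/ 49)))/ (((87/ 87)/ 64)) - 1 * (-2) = 2374/67 = 35.43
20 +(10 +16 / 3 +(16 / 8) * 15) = 196/3 = 65.33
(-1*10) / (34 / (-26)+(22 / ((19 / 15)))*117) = -2470/501607 = 0.00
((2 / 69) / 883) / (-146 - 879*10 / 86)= -86/650273871 = 0.00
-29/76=-0.38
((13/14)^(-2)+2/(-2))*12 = 324/169 = 1.92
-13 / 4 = -3.25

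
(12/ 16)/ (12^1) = 1/16 = 0.06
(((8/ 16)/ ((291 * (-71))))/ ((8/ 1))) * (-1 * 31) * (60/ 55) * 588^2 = 2679516/75757 = 35.37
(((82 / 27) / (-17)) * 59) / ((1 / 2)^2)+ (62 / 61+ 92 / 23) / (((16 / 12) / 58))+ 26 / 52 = 9886553/55998 = 176.55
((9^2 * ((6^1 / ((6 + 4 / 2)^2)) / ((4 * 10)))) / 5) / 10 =243/64000 = 0.00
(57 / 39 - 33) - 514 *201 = -1343492/13 = -103345.54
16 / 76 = 4/19 = 0.21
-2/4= -1/2 = -0.50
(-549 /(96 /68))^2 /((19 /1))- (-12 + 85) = 9589553/1216 = 7886.15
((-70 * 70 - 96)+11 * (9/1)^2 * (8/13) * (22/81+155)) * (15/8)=150263.65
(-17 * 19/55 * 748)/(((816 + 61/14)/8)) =-2459968/57425 = -42.84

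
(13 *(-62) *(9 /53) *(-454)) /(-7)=-3293316/371 = -8876.86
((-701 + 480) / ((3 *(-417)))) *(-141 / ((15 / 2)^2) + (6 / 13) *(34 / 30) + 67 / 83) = -1618349/7787475 = -0.21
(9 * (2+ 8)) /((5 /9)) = 162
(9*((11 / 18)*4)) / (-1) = -22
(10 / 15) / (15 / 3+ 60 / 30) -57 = -1195/21 = -56.90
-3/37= -0.08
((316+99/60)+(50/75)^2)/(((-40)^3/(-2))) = 0.01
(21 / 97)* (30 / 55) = 126/1067 = 0.12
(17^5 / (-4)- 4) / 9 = -473291/12 = -39440.92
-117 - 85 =-202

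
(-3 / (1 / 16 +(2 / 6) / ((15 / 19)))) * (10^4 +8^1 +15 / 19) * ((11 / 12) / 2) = -188265330/6631 = -28391.70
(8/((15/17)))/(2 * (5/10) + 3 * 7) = 68/165 = 0.41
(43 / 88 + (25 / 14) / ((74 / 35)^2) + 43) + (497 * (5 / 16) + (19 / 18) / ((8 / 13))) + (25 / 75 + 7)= 112896899/542124 = 208.25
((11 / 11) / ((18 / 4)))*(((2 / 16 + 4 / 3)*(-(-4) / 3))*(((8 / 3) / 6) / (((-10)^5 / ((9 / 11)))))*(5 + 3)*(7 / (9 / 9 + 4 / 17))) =-119/1670625 = 0.00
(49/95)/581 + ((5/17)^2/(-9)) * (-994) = 195960457/20508885 = 9.55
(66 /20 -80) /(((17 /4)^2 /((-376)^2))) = -867483136/1445 = -600334.35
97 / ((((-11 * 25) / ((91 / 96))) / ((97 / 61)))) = -856219/1610400 = -0.53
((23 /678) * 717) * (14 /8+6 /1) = 170407/904 = 188.50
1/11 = 0.09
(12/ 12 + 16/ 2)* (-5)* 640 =-28800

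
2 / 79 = 0.03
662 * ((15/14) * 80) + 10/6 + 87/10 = 56753.22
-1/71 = -0.01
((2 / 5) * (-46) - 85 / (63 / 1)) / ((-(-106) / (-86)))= 267503/16695 = 16.02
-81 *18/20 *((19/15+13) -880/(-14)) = -983907/175 = -5622.33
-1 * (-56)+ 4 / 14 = 394/7 = 56.29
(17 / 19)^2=289/361 = 0.80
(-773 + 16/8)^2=594441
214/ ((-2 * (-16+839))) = -0.13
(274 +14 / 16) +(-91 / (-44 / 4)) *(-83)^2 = 5039381/88 = 57265.69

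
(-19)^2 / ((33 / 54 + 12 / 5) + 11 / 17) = 552330/5597 = 98.68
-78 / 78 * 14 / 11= -14/11 = -1.27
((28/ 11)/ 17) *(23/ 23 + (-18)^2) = 9100/187 = 48.66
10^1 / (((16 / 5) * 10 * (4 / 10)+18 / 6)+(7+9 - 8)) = 50/119 = 0.42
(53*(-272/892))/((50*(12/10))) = -901/3345 = -0.27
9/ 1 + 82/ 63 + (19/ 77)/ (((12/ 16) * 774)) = 131567/12771 = 10.30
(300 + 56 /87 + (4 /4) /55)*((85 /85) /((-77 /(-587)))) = 844497529/368445 = 2292.06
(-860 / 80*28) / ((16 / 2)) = -301/8 = -37.62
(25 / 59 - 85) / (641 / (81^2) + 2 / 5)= -169.93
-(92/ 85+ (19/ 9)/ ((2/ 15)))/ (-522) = 8627/266220 = 0.03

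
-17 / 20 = -0.85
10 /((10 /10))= 10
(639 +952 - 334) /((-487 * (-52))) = 1257/25324 = 0.05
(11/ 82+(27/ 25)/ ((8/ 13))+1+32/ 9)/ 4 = 475619/295200 = 1.61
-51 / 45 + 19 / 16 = 13/240 = 0.05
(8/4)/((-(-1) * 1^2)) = 2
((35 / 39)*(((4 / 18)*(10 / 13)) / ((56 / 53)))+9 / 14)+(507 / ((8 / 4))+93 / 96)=260901035/1022112 = 255.26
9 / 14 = 0.64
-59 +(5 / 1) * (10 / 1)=-9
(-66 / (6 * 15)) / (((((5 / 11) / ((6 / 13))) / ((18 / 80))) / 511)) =-556479/6500 = -85.61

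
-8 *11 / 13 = -6.77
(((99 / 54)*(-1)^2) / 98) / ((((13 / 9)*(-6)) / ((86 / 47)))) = -473/119756 = 0.00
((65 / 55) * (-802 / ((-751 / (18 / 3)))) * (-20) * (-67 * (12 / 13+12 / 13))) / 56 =19344240/57827 = 334.52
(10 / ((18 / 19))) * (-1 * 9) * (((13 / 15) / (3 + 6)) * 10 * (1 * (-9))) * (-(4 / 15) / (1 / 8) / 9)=-15808/81 = -195.16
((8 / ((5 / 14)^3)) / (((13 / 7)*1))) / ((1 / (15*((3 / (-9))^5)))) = -153664/26325 = -5.84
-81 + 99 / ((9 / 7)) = -4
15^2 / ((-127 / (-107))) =24075/127 = 189.57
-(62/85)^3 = -238328/614125 = -0.39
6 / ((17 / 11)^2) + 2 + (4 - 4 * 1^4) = 1304/289 = 4.51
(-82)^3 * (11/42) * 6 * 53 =-321447544/7 = -45921077.71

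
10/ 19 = 0.53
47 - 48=-1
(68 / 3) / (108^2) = 17/8748 = 0.00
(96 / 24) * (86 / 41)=344/41 = 8.39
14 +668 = 682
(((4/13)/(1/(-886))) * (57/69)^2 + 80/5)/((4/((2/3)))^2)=-32482/6877 = -4.72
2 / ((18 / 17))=17/9 = 1.89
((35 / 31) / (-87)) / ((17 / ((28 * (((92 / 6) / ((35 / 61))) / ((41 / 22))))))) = -1728496/5639427 = -0.31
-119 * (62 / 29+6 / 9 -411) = 4226047/87 = 48575.25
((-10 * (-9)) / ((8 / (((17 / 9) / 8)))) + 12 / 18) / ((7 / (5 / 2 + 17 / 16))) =6061/3584 = 1.69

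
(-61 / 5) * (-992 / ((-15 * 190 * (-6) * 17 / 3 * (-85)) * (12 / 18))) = -7564/3431875 = 0.00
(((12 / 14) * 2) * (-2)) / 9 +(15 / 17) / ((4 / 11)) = 2921/1428 = 2.05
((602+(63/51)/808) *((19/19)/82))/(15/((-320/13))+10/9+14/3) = 297687348/209571869 = 1.42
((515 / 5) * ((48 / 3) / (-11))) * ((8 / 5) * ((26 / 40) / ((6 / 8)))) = -171392/825 = -207.75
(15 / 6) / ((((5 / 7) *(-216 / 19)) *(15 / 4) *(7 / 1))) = -19/1620 = -0.01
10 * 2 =20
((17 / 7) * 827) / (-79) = -14059/553 = -25.42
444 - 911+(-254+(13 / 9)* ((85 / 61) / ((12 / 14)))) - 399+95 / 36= -7345705/6588 = -1115.01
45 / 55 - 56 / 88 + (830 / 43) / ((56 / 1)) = 6973/13244 = 0.53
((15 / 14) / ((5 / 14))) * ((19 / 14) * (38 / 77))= 1083/539 = 2.01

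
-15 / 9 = -5/3 = -1.67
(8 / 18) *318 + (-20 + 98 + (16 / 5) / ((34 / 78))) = 57802/255 = 226.67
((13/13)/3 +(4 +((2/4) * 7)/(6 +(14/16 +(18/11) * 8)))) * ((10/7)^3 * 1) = 485000/36897 = 13.14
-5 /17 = -0.29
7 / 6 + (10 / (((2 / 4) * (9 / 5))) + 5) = 311/18 = 17.28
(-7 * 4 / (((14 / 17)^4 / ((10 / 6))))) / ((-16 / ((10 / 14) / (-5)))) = -417605/460992 = -0.91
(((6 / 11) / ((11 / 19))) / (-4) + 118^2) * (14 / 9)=23586857/1089 = 21659.19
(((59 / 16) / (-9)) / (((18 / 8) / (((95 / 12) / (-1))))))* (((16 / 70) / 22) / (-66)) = -1121/4939704 = 0.00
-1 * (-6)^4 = -1296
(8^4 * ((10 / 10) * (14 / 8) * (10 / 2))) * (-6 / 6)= -35840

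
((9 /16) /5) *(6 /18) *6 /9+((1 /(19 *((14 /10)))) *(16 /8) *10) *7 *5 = 20019/760 = 26.34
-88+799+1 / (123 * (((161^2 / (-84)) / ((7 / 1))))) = 15420875/21689 = 711.00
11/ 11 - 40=-39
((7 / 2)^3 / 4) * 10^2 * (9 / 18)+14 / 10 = 537.34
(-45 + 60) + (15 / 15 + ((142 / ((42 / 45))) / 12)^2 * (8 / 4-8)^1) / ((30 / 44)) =-4110413/2940 = -1398.10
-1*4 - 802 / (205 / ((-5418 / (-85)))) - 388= -11175836/17425 = -641.37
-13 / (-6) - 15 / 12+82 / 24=4.33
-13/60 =-0.22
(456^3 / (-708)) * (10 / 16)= -4938480/59 = -83703.05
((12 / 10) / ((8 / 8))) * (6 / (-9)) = -4/5 = -0.80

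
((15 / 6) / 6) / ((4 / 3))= 5/16 = 0.31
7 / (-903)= -1/129 = -0.01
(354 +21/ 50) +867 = 61071/50 = 1221.42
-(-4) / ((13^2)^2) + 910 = 25990514/28561 = 910.00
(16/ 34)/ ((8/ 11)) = 11/17 = 0.65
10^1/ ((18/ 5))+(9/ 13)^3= 3.11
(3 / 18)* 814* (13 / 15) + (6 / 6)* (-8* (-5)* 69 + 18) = 130301/45 = 2895.58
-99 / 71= -1.39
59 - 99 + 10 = -30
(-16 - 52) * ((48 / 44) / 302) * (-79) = 32232/1661 = 19.41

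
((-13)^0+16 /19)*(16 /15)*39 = 76.63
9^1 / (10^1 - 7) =3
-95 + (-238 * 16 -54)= -3957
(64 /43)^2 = 4096/1849 = 2.22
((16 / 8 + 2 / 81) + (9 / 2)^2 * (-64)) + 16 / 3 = -104380/81 = -1288.64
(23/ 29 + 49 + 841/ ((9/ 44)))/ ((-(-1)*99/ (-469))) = -509386528/25839 = -19713.86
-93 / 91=-1.02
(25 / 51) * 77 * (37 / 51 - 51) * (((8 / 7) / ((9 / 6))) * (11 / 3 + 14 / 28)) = -141020000/23409 = -6024.18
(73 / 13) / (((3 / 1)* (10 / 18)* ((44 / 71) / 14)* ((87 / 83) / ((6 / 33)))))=3011323/228085 = 13.20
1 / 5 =0.20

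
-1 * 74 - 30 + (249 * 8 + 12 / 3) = 1892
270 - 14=256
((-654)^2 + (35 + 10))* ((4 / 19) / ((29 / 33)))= 56464452/551 = 102476.32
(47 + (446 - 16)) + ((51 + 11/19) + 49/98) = 20105/38 = 529.08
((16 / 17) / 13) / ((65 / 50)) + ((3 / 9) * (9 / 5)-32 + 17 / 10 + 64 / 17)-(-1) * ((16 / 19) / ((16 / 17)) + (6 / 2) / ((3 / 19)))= -3266959/545870 = -5.98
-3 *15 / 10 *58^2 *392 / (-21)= 282576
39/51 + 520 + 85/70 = 124231/238 = 521.98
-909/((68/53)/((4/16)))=-48177/272 = -177.12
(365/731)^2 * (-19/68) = -2531275/36336548 = -0.07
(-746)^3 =-415160936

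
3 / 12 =1/4 = 0.25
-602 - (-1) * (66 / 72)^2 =-86567/144 = -601.16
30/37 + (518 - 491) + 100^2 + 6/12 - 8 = 741503/74 = 10020.31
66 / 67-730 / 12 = -24059/402 = -59.85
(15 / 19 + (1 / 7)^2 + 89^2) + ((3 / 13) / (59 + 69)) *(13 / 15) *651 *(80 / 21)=59030501/7448 = 7925.68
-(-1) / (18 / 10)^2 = 25/81 = 0.31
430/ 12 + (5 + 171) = 1271/6 = 211.83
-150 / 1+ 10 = -140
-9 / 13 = -0.69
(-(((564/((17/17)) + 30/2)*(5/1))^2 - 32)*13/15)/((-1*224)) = 32426.46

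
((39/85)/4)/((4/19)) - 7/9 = -2851/12240 = -0.23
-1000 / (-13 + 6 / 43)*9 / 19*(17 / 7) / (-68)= -96750/73549 = -1.32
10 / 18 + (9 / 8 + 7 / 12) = 163/72 = 2.26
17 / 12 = 1.42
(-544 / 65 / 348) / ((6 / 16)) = -1088/16965 = -0.06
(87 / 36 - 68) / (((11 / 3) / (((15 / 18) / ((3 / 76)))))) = -74765/198 = -377.60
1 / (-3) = -1/3 = -0.33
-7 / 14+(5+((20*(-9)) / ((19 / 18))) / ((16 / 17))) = -3357/19 = -176.68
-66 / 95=-0.69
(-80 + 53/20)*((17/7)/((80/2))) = -3757/800 = -4.70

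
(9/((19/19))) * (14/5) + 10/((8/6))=327/10 = 32.70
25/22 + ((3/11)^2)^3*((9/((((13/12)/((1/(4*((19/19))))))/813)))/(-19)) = 962485367/875151134 = 1.10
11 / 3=3.67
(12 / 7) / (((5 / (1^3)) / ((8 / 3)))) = 32/35 = 0.91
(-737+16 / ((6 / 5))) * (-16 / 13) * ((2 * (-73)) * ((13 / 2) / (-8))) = 316966/3 = 105655.33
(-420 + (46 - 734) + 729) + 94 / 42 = -7912/21 = -376.76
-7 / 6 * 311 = -2177/6 = -362.83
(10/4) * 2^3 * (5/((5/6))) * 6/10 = 72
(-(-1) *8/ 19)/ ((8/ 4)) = 4/19 = 0.21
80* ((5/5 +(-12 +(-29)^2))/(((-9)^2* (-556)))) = -16600/11259 = -1.47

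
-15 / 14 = -1.07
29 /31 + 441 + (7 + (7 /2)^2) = 57187/124 = 461.19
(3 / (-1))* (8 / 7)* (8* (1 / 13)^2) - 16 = -19120/1183 = -16.16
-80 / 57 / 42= -40/1197 = -0.03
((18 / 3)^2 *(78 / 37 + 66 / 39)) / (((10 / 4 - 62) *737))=-131616/42185143 = 0.00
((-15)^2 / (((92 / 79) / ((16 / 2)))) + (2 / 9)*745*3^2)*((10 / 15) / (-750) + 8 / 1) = 125662036/5175 = 24282.52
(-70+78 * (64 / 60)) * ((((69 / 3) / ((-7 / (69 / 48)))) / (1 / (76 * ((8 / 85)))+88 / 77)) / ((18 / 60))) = -884488/5459 = -162.02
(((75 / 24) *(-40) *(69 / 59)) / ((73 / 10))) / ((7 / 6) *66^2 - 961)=-86250/17749147 = 0.00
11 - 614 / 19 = -405/19 = -21.32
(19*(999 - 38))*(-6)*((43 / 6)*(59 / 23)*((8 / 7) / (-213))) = 370584664/34293 = 10806.42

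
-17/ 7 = -2.43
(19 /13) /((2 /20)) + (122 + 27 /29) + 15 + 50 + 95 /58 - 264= -45101/754 = -59.82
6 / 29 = 0.21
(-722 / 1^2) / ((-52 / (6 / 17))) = 1083/221 = 4.90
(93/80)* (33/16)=2.40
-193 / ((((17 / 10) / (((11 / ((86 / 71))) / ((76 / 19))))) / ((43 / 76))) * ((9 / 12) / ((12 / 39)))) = -753665/12597 = -59.83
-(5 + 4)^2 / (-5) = 81/5 = 16.20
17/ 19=0.89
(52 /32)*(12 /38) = 0.51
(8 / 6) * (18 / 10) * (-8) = -96/5 = -19.20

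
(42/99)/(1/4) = 56/33 = 1.70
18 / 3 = 6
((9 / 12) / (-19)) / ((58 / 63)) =-189/4408 = -0.04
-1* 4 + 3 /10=-37/10 = -3.70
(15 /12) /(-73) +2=579/292 = 1.98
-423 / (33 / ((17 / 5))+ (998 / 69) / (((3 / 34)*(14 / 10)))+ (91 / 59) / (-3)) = -614765781/183527794 = -3.35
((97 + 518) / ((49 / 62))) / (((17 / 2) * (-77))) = -76260/64141 = -1.19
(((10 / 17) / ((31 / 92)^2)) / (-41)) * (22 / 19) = -1862080/12726523 = -0.15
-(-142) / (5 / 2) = 284/5 = 56.80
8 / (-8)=-1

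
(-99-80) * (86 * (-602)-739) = 9399469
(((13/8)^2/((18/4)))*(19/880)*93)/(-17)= -99541/1436160 = -0.07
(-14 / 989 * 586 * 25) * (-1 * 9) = 1845900/989 = 1866.43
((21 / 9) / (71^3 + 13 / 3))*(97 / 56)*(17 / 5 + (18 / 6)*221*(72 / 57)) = 7748651/816046960 = 0.01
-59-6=-65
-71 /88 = -0.81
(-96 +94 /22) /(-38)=1009/418 = 2.41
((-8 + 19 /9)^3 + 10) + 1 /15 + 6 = -685822/3645 = -188.15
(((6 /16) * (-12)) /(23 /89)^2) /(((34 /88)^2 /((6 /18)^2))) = -50.15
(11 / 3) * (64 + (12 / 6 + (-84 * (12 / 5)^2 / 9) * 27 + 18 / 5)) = -126676/25 = -5067.04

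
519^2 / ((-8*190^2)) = -269361/288800 = -0.93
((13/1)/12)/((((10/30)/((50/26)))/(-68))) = -425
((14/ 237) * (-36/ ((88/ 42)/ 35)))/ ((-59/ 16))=493920/51271 = 9.63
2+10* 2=22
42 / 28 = 3/2 = 1.50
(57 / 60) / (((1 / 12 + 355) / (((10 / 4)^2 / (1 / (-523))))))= -149055/17044 = -8.75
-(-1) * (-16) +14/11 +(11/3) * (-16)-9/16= -39049/528 = -73.96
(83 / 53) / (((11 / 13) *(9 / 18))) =2158/583 = 3.70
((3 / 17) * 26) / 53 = 78/901 = 0.09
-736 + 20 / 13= -9548/13 = -734.46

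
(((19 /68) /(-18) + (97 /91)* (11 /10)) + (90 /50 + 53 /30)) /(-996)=-2630707/554692320 = 0.00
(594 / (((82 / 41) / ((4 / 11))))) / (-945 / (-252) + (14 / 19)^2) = 155952/6199 = 25.16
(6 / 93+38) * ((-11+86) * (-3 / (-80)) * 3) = 39825/124 = 321.17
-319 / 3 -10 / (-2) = -304/3 = -101.33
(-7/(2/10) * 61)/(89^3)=-2135/704969 = 0.00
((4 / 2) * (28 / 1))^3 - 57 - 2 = 175557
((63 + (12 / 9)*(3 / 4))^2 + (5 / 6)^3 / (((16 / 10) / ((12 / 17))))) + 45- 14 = 10103521/2448 = 4127.26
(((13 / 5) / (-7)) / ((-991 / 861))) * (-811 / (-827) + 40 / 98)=89990121/200791465 = 0.45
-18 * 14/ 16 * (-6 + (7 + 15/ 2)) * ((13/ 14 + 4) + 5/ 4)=-26469/32 = -827.16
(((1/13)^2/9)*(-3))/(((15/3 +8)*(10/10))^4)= -1/14480427 = 0.00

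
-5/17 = -0.29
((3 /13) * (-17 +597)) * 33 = 57420/13 = 4416.92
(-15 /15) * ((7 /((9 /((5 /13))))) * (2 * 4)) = -280/117 = -2.39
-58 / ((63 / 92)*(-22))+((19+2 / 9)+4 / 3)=16913/693 = 24.41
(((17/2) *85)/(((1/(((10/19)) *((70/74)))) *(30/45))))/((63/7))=252875/4218 = 59.95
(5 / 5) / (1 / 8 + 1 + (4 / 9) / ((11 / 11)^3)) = 72/113 = 0.64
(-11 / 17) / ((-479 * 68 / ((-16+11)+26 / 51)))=-2519/28239924 = 0.00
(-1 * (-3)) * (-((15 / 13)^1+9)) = -30.46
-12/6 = -2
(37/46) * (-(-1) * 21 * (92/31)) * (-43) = -66822/31 = -2155.55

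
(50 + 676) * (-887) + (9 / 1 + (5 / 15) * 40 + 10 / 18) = -5795452/9 = -643939.11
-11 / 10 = -1.10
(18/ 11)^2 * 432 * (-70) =-9797760/121 = -80973.22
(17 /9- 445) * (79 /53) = -315052/477 = -660.49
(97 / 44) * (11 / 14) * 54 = 2619/28 = 93.54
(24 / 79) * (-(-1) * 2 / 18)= 8/237 = 0.03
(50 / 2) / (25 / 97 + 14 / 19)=46075/1833 = 25.14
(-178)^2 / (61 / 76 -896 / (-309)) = 8557.91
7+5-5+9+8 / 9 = 152/9 = 16.89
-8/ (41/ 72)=-576/41 = -14.05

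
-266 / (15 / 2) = -532/15 = -35.47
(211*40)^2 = 71233600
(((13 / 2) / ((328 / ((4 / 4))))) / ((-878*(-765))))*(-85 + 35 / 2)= -39/19582912 = 0.00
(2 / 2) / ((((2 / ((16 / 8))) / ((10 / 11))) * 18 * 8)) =5/792 = 0.01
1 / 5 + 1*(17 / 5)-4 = -2/5 = -0.40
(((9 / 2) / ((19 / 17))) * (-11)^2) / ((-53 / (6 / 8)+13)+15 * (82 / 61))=-3387879/260794 = -12.99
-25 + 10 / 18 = -220/9 = -24.44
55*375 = 20625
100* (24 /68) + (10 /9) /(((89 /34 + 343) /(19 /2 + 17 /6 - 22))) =190198580/5393709 = 35.26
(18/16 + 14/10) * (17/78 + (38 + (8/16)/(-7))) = 525907/5460 = 96.32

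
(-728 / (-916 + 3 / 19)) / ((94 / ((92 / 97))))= 636272/79331159 = 0.01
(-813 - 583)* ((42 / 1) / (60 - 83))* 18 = 1055376/23 = 45885.91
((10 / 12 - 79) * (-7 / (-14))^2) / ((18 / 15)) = -2345/144 = -16.28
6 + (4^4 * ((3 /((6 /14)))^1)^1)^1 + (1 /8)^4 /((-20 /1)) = 147292159/81920 = 1798.00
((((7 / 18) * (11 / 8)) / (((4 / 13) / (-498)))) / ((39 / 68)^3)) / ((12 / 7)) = -2676.03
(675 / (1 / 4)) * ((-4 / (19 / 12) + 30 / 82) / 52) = -1136025/10127 = -112.18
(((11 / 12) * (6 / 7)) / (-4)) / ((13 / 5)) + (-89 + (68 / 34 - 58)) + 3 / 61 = -6440331/44408 = -145.03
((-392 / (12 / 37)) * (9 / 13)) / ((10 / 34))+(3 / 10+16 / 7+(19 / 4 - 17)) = -5195517/1820 = -2854.68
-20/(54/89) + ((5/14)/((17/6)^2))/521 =-938042440/28457541 = -32.96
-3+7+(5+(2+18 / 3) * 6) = 57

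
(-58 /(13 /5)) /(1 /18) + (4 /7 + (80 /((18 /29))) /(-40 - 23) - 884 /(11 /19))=-156480004/81081 = -1929.92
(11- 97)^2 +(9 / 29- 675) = 194918/29 = 6721.31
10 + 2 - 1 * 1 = 11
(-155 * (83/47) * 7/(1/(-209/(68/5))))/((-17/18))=-846967275/27166 = -31177.47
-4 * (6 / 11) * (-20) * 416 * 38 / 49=7587840/539 = 14077.63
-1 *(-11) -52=-41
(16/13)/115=16/1495 = 0.01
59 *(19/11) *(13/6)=14573/66 = 220.80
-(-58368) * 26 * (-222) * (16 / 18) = -299466752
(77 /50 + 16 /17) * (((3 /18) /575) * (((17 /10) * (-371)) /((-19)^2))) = -13727/10925000 = 0.00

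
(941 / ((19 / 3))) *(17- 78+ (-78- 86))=-635175/19 = -33430.26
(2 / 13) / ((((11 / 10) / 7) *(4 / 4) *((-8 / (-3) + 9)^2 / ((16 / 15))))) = 192/25025 = 0.01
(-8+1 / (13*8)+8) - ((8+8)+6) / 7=-2281/728 = -3.13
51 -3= 48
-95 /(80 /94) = -111.62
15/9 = 5/3 = 1.67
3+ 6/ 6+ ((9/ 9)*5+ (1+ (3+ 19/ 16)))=227/16 = 14.19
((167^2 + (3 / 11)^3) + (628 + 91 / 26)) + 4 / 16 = 151844581/5324 = 28520.77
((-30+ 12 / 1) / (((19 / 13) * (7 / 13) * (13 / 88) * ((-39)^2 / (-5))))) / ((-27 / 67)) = -58960/46683 = -1.26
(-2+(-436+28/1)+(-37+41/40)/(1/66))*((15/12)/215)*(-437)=24335219/3440 = 7074.19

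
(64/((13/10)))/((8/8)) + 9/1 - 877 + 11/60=-638497/780 = -818.59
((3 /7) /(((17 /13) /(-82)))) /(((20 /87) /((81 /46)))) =-11268153/54740 = -205.85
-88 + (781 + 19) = 712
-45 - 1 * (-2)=-43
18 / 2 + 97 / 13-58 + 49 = 97/13 = 7.46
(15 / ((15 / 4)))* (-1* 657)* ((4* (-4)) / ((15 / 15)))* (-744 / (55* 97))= -31283712/5335 = -5863.86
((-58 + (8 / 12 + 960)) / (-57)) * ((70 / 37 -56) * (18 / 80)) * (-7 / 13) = -364903/3515 = -103.81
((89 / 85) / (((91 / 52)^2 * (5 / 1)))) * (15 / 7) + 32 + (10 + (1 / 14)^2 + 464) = 59027403/116620 = 506.15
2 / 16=1/8 = 0.12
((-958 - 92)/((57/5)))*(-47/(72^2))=41125/49248 = 0.84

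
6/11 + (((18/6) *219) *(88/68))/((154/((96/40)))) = 13.80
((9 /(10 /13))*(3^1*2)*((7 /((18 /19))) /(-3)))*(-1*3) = 5187/10 = 518.70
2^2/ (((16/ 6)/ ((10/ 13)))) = 15/13 = 1.15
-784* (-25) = 19600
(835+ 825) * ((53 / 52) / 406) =21995/5278 = 4.17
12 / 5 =2.40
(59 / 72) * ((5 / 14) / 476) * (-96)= -295/4998 = -0.06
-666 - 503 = -1169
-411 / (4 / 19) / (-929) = 7809/3716 = 2.10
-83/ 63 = -1.32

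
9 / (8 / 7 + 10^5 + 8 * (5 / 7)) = 63/700048 = 0.00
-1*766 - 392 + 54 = -1104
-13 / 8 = -1.62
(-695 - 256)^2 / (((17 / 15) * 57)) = 14000.02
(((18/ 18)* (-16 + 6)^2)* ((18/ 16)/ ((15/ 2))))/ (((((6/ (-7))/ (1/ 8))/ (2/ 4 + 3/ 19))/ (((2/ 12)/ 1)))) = -875/3648 = -0.24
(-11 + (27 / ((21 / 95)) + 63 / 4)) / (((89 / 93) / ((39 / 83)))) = 12886731/206836 = 62.30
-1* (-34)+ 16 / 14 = 246/7 = 35.14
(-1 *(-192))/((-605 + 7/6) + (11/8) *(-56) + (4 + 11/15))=-0.28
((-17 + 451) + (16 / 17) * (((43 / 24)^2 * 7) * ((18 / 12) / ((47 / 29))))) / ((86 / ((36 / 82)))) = 26093193/11269096 = 2.32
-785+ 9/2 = -780.50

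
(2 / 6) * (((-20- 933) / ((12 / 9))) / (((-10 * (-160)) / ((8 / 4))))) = -953/3200 = -0.30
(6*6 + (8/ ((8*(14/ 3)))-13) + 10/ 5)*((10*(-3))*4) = -21180/7 = -3025.71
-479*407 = -194953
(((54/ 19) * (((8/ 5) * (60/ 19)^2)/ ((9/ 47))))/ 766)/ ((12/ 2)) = 135360/2626997 = 0.05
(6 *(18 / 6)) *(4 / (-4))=-18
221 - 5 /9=1984/9 = 220.44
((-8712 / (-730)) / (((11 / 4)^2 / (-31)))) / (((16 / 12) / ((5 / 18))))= -744/73 = -10.19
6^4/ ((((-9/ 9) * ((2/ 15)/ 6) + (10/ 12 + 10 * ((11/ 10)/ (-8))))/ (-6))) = 2799360/203 = 13789.95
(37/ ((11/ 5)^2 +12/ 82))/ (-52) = -37925/265772 = -0.14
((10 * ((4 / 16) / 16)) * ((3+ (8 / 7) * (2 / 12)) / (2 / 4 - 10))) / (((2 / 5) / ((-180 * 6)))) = 75375/532 = 141.68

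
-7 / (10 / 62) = -217/5 = -43.40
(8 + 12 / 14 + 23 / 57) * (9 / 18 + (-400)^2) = 394134565/266 = 1481708.89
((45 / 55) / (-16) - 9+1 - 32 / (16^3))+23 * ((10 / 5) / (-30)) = -202589/21120 = -9.59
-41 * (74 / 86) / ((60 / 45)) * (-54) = 122877/86 = 1428.80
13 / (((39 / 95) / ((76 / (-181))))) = -7220/543 = -13.30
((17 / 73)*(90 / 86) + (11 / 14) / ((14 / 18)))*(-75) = -28929825/307622 = -94.04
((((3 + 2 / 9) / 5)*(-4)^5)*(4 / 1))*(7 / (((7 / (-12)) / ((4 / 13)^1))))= 1900544/195 = 9746.38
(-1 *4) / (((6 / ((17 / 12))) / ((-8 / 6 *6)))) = 68/9 = 7.56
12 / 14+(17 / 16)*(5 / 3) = 883/336 = 2.63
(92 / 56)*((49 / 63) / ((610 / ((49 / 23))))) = 49/10980 = 0.00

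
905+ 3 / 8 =7243/8 = 905.38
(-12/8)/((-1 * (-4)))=-3/8 = -0.38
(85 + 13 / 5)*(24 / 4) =2628/5 = 525.60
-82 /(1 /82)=-6724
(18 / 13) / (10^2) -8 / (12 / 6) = -2591/650 = -3.99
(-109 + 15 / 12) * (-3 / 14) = 1293/56 = 23.09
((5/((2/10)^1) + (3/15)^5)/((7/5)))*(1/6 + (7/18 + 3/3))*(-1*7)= -364588/1875 = -194.45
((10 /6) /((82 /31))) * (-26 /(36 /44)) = -22165/1107 = -20.02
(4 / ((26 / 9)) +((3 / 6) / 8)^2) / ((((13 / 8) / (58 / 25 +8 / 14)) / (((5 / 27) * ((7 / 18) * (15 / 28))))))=1169113/12265344 = 0.10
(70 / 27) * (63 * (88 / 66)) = 1960/9 = 217.78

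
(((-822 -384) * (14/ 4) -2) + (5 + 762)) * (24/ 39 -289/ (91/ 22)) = 21779712/91 = 239337.49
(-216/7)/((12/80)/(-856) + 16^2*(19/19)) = -3697920/30679019 = -0.12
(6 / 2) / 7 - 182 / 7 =-25.57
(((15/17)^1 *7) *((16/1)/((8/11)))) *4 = 9240/17 = 543.53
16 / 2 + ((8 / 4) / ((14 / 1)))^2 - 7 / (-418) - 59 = -1043821/20482 = -50.96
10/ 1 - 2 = 8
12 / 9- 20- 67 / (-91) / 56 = -285175/15288 = -18.65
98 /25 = 3.92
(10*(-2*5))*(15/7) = -1500/7 = -214.29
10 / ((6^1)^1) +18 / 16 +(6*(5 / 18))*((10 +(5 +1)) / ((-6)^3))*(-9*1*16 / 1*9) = 3907/24 = 162.79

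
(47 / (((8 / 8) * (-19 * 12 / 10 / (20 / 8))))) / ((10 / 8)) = -235/57 = -4.12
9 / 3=3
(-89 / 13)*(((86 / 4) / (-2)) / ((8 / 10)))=92.00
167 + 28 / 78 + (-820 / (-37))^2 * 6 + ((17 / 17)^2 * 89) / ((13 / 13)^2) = 171028862/53391 = 3203.33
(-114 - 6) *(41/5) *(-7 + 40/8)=1968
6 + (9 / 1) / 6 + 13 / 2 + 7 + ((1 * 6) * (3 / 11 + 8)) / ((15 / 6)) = 2247/55 = 40.85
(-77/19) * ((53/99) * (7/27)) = -2597/4617 = -0.56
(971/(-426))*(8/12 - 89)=257315/1278 = 201.34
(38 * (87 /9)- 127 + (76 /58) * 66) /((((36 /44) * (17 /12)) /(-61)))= -76314172/4437 = -17199.50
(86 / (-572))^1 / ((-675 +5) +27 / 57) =817/3638206 = 0.00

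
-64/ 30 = -32/15 = -2.13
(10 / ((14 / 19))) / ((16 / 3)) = 2.54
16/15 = 1.07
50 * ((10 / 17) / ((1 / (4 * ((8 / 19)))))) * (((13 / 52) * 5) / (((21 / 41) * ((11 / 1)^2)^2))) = 820000/99309903 = 0.01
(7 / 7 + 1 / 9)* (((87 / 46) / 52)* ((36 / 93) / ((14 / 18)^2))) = 11745/454181 = 0.03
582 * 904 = 526128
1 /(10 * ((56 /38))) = 19/280 = 0.07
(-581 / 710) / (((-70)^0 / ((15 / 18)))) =-581/852 = -0.68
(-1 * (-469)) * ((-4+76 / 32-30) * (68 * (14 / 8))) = -14120183/8 = -1765022.88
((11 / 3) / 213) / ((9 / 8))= 88/5751 = 0.02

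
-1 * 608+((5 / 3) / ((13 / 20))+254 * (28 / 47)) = -454.12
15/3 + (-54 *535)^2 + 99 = 834632204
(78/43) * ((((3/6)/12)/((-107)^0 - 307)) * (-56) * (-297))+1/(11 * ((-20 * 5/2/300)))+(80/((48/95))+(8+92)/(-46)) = 151.51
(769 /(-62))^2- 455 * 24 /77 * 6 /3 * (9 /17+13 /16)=-163012193/718828 = -226.77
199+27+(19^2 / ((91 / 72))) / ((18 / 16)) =43670/91 = 479.89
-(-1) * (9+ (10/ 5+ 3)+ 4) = 18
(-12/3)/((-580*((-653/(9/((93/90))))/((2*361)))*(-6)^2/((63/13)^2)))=-0.04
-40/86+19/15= 0.80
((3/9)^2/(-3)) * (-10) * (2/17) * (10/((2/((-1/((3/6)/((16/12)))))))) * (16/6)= -6400/4131 = -1.55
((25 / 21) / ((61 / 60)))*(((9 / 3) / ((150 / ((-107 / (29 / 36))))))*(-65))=2503800/12383 = 202.20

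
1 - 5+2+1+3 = 2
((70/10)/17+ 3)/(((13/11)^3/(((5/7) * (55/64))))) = 10614725/8366176 = 1.27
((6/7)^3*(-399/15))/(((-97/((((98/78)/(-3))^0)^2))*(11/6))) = 24624/261415 = 0.09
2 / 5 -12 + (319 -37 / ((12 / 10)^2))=50707/180 = 281.71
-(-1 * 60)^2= -3600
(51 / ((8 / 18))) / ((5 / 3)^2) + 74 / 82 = 173071/4100 = 42.21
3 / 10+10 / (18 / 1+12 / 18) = 117/140 = 0.84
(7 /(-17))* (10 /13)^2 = -700/2873 = -0.24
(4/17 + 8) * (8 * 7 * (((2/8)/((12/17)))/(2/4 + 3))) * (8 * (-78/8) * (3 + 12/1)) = -54600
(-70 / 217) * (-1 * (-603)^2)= 117293.23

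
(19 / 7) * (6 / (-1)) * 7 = -114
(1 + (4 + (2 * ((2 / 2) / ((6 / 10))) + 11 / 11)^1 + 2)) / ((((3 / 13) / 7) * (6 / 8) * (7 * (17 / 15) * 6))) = 260/27 = 9.63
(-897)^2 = 804609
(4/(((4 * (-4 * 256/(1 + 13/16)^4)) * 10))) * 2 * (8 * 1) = -707281/41943040 = -0.02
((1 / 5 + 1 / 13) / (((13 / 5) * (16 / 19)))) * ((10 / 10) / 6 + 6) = 2109/2704 = 0.78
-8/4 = -2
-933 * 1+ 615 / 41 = -918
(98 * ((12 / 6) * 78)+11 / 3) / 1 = 45875/3 = 15291.67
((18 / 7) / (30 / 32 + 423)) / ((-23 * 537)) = -32/65159759 = 0.00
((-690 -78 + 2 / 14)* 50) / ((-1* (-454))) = -134375/1589 = -84.57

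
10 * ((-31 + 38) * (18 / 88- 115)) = -176785/22 = -8035.68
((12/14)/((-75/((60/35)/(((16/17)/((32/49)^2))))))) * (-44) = 1148928/2941225 = 0.39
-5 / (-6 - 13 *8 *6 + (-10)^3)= 1/326 = 0.00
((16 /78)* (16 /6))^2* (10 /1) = 40960/13689 = 2.99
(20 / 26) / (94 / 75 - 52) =-375/24739 = -0.02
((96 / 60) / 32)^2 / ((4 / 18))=9/800 = 0.01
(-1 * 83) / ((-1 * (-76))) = -83/76 = -1.09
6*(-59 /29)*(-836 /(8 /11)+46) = 13470.31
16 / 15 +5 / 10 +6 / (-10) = 29/30 = 0.97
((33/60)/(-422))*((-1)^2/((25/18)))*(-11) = 1089/105500 = 0.01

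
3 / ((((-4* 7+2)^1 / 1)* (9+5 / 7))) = -21/1768 = -0.01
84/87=28/29 = 0.97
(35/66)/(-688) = -35/45408 = 0.00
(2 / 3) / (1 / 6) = 4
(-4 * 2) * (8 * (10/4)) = -160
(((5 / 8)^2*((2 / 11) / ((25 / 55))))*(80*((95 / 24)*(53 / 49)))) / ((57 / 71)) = 470375/7056 = 66.66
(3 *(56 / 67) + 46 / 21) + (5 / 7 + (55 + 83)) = 201781/1407 = 143.41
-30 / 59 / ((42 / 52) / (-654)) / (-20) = -8502/413 = -20.59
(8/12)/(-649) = -2/1947 = 0.00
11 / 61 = 0.18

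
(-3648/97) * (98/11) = -357504/1067 = -335.06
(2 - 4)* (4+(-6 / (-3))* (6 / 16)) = -19/2 = -9.50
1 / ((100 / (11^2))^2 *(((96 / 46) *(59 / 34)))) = 5724631/14160000 = 0.40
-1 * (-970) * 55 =53350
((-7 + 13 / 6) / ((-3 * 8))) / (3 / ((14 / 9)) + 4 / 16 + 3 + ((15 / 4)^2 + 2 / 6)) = 203/19731 = 0.01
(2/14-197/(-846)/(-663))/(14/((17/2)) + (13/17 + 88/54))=559519/15867670 = 0.04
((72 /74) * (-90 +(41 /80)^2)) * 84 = -108546291/14800 = -7334.21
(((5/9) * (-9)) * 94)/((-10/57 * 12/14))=6251/2 = 3125.50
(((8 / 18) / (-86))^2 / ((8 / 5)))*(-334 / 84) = -835/12580596 = 0.00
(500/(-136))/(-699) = 0.01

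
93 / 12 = 31/4 = 7.75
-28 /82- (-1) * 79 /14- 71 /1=-37711/574 = -65.70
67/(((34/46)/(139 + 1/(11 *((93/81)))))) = 73083466/5797 = 12607.12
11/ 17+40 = 691/17 = 40.65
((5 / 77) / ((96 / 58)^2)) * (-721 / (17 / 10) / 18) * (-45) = 10827875/430848 = 25.13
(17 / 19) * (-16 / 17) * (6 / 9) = -0.56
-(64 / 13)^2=-4096/169 = -24.24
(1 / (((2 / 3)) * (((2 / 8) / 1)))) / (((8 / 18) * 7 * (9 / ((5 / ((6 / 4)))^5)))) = 50000/567 = 88.18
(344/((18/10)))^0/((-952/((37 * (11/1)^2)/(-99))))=407/8568 = 0.05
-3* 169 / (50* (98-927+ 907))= -13/100 = -0.13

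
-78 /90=-13/15 = -0.87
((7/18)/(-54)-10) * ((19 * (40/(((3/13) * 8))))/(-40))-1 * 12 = 2122633/23328 = 90.99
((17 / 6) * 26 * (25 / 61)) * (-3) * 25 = -138125/61 = -2264.34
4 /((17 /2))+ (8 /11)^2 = 2056/2057 = 1.00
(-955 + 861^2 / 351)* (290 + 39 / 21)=337686.20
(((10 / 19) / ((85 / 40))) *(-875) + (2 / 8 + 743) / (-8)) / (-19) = 3200279/196384 = 16.30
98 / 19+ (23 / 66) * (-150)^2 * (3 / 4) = 2460281/418 = 5885.84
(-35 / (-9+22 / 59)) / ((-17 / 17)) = -2065/509 = -4.06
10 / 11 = 0.91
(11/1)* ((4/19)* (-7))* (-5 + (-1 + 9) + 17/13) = -17248/247 = -69.83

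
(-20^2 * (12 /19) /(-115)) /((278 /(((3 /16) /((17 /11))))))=990/1032631 = 0.00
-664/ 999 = -0.66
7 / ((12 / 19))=133/12 = 11.08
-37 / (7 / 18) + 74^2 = 37666/7 = 5380.86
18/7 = 2.57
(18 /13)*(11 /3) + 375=380.08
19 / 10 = 1.90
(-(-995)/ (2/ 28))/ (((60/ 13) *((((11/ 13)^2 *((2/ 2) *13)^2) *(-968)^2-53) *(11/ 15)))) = 6965/191873594 = 0.00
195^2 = 38025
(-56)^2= 3136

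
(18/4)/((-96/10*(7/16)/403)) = -431.79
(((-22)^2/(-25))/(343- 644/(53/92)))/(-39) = -25652/40042275 = 0.00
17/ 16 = 1.06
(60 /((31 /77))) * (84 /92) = 97020/713 = 136.07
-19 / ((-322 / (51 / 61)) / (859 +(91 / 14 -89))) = 1504857/39284 = 38.31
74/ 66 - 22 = -689/33 = -20.88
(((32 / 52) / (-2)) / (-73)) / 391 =4/371059 = 0.00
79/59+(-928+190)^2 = 32134075/59 = 544645.34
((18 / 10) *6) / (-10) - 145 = -3652/25 = -146.08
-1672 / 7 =-238.86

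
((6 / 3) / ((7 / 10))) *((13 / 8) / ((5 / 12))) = 78/7 = 11.14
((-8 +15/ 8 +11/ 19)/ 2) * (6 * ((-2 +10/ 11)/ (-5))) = -7587/2090 = -3.63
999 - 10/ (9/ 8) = 8911/9 = 990.11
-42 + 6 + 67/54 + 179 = 144.24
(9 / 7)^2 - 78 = -3741/49 = -76.35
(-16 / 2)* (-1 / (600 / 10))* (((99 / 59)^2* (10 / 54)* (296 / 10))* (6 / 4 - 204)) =-1450548/3481 = -416.70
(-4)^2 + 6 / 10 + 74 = 453/5 = 90.60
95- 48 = 47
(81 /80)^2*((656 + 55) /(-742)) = -4664871/4748800 = -0.98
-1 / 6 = -0.17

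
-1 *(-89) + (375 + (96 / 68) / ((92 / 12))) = 181496/391 = 464.18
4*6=24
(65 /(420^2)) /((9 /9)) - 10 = -352787/35280 = -10.00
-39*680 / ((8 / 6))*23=-457470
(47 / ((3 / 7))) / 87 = 329/261 = 1.26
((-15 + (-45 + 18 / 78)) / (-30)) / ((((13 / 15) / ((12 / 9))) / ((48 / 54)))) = 4144/1521 = 2.72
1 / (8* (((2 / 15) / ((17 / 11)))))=255/176 = 1.45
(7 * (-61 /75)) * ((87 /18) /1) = -12383/450 = -27.52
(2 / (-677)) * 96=-192/677 = -0.28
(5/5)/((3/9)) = 3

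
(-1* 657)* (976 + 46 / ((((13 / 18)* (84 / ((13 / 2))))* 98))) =-641265.04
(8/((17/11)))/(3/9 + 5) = 33/34 = 0.97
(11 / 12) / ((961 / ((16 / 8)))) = 11/5766 = 0.00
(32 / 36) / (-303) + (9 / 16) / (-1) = -24671/43632 = -0.57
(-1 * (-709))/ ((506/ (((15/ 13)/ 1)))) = 10635/6578 = 1.62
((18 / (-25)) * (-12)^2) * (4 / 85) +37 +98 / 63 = 644063/19125 = 33.68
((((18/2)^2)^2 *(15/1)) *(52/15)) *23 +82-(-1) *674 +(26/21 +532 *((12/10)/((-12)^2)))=549340237/70 = 7847717.67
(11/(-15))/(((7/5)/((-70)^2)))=-7700/3 = -2566.67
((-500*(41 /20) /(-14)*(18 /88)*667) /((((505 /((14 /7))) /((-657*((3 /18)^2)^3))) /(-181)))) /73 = 24749035/17918208 = 1.38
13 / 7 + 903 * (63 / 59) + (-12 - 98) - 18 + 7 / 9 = 3118025/3717 = 838.86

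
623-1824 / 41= 23719/41 = 578.51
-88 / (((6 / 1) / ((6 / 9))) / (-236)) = 20768/9 = 2307.56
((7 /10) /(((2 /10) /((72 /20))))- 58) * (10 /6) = -227/3 = -75.67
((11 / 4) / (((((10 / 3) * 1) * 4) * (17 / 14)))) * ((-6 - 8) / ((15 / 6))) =-1617/1700 = -0.95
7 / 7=1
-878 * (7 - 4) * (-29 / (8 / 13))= 496509/4 = 124127.25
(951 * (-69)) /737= -65619/737 = -89.04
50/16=25/8 = 3.12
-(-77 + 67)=10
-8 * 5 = -40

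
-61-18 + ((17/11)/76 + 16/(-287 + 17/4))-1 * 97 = -166445093/945516 = -176.04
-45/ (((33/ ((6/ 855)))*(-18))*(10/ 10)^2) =1/1881 = 0.00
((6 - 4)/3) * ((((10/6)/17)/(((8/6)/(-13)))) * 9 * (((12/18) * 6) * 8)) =-3120/17 = -183.53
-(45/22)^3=-91125/10648 = -8.56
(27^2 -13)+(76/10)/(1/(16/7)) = 25668/35 = 733.37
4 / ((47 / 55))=220/47 = 4.68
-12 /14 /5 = -6/35 = -0.17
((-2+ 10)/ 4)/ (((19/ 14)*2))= 14/19 = 0.74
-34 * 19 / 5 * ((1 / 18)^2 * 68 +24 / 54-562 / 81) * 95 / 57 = 1353.14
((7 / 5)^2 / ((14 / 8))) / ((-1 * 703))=-28/17575 = 0.00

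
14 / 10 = 7/5 = 1.40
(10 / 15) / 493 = 2/1479 = 0.00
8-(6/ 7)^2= 356/49 = 7.27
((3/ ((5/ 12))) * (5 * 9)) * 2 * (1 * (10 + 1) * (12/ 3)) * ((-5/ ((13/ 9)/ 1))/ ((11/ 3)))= -349920/13 = -26916.92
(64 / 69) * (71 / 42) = 2272/1449 = 1.57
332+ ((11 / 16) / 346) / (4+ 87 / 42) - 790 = -107758163/235280 = -458.00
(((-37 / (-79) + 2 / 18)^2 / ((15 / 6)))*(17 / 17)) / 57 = 339488/144073485 = 0.00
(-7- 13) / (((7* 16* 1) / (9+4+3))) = -20/7 = -2.86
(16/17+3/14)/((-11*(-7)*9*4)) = 25/59976 = 0.00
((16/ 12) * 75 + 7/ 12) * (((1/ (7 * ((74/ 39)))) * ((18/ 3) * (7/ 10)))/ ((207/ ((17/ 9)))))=266747/919080 = 0.29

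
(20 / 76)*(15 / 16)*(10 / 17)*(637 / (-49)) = -4875/2584 = -1.89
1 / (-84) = -1/84 = -0.01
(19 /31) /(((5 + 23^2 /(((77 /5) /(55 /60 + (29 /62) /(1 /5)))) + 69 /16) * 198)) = 152/5948301 = 0.00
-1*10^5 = -100000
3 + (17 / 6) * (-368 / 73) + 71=13078/219 = 59.72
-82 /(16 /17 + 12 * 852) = -697/86912 = -0.01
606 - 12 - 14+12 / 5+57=3197/5 = 639.40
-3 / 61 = -0.05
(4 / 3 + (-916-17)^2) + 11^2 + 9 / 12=10447345/12 = 870612.08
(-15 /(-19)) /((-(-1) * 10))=3/38 = 0.08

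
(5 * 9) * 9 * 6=2430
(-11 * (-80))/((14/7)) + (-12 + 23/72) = 30839/72 = 428.32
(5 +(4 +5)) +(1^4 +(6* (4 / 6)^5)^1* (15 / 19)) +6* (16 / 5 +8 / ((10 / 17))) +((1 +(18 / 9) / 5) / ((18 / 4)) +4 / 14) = 420221/3591 = 117.02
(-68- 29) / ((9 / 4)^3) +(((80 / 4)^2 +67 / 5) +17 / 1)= 1537768/3645 = 421.88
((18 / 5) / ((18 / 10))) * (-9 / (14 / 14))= -18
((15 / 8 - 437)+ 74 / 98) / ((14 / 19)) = -589.50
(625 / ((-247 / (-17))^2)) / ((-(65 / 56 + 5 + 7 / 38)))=-10115000/21677461 = -0.47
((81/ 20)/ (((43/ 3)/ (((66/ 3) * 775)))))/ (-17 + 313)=414315/25456 = 16.28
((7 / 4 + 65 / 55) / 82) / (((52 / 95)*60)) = 817/750464 = 0.00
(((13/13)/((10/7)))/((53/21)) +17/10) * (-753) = -394572/265 = -1488.95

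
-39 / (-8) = 39/8 = 4.88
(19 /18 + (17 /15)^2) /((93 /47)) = 1833/1550 = 1.18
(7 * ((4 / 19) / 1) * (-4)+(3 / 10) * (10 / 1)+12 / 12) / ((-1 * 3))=12/19 = 0.63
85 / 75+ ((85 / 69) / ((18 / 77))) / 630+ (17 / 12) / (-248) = 31491157/27721440 = 1.14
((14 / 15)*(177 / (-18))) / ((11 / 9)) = -7.51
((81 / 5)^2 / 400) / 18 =729/20000 = 0.04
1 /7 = 0.14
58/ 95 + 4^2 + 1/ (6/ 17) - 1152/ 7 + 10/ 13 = -7487867/51870 = -144.36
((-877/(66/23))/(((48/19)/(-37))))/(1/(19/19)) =4476.08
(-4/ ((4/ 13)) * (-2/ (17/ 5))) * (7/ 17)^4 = 312130/1419857 = 0.22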